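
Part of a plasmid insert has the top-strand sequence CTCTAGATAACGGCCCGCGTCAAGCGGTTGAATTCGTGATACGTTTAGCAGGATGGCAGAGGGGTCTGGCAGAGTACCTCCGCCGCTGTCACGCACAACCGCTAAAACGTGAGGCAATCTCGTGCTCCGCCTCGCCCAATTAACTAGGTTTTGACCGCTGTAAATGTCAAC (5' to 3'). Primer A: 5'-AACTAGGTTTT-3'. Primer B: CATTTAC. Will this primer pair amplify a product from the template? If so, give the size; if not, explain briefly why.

Yes — a 25 bp product.

Primer A (AACTAGGTTTT) matches the top strand at positions 142–152; it acts as a forward primer.
Primer B's reverse complement is GTAAATG, matching the top strand at positions 160–166; it acts as a reverse primer.
The 3' ends face each other across positions 142–166, giving a 25 bp product.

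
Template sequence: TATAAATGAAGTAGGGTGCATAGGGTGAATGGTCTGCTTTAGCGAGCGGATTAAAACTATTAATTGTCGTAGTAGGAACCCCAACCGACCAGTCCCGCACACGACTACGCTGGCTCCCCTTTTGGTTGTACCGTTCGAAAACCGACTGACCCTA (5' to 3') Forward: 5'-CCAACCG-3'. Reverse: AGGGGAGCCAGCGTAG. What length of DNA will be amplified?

Forward primer CCAACCG is found on the top strand at positions 81–87.
Taking the reverse complement of AGGGGAGCCAGCGTAG gives CTACGCTGGCTCCCCT, found at positions 105–120 on the template; the primer anneals here to the top strand with its 3' end pointing upstream.
The product runs from position 81 to position 120, so its length is 120 − 81 + 1 = 40 bp.

40 bp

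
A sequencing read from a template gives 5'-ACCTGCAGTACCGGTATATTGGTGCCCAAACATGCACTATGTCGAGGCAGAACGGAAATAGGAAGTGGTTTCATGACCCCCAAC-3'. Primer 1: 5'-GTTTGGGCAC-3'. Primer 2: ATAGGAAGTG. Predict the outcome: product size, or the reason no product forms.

No product — the primers' 3' ends point away from each other.

Primer 1 (GTTTGGGCAC) has reverse complement GTGCCCAAAC, which matches the top strand at positions 22–31; primer 1 anneals to the top strand there with its 3' end pointing upstream toward position 22.
Primer 2 (ATAGGAAGTG) matches the top strand directly at positions 58–67; it anneals to the bottom strand with its 3' end pointing downstream toward position 67.
The 3' ends diverge (primer 1 extends toward position 1, primer 2 toward position 84), so the primers never converge on a shared product.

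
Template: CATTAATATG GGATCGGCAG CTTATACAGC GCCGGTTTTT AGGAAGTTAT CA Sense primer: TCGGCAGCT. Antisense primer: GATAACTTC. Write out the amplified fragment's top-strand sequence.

5'-TCGGCAGCTTATACAGCGCCGGTTTTTAGGAAGTTATC-3'

The forward primer matches the template at positions 14–22.
The reverse primer's reverse complement is GAAGTTATC, which matches the template at positions 43–51.
The product is the template from position 14 through 51 (38 bp).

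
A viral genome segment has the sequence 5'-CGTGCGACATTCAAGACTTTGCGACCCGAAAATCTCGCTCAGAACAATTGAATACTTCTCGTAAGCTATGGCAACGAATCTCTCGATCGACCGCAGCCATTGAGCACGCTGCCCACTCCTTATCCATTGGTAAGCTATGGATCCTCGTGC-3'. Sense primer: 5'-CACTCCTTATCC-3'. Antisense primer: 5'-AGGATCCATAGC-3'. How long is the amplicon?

The forward primer matches the template at positions 114–125.
The reverse primer's reverse complement is GCTATGGATCCT, which matches the template at positions 134–145.
The product runs from position 114 to position 145, so its length is 145 − 114 + 1 = 32 bp.

32 bp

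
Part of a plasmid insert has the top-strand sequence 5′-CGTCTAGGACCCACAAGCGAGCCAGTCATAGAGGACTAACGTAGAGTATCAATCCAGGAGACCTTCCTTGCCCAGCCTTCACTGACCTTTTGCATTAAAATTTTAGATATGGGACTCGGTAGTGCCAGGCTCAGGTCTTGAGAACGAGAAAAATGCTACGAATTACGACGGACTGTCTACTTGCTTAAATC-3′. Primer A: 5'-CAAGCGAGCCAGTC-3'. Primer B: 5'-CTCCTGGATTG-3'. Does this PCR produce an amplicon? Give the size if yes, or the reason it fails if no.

Primer A (CAAGCGAGCCAGTC) matches the top strand at positions 14–27; it acts as a forward primer.
Primer B's reverse complement is CAATCCAGGAG, matching the top strand at positions 50–60; it acts as a reverse primer.
The 3' ends face each other across positions 14–60, giving a 47 bp product.

Yes — a 47 bp product.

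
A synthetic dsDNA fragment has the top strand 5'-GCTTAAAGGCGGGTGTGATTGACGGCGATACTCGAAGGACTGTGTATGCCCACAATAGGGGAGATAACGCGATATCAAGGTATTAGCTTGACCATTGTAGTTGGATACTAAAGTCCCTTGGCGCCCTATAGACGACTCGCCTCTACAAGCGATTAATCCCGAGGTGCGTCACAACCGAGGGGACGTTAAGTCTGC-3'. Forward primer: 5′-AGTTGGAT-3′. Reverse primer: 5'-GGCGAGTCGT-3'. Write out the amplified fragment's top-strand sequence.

5'-AGTTGGATACTAAAGTCCCTTGGCGCCCTATAGACGACTCGCC-3'

Forward primer AGTTGGAT is found on the top strand at positions 99–106.
The reverse primer's reverse complement is ACGACTCGCC, which matches the template at positions 132–141.
The product is the template from position 99 through 141 (43 bp).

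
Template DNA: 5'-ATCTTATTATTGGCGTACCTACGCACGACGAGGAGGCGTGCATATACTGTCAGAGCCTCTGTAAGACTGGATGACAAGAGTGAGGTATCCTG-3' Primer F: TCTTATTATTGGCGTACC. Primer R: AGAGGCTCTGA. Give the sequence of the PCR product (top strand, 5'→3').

Forward primer TCTTATTATTGGCGTACC is found on the top strand at positions 2–19.
Taking the reverse complement of AGAGGCTCTGA gives TCAGAGCCTCT, found at positions 50–60 on the template; the primer anneals here to the top strand with its 3' end pointing upstream.
The product is the template from position 2 through 60 (59 bp).

5'-TCTTATTATTGGCGTACCTACGCACGACGAGGAGGCGTGCATATACTGTCAGAGCCTCT-3'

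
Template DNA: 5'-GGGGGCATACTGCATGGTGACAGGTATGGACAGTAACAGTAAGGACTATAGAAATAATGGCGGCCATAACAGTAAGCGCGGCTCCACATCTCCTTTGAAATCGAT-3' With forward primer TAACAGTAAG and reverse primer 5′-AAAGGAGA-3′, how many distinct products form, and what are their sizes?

The forward primer TAACAGTAAG matches the top strand at positions 34–43, 67–76.
The reverse primer's reverse complement is TCTCCTTT, matching at positions 89–96.
Each forward site pairs with the reverse site to give a product ending at position 96: sizes 63, 30 bp.

Two products: 63 bp, 30 bp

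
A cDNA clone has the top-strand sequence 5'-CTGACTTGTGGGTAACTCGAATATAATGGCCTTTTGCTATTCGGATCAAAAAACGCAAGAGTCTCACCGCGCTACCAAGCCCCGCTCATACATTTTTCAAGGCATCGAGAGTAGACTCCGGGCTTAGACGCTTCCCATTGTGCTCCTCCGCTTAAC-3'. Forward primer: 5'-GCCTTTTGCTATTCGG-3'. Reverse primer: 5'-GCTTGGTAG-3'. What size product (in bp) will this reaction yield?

Forward primer GCCTTTTGCTATTCGG is found on the top strand at positions 29–44.
Taking the reverse complement of GCTTGGTAG gives CTACCAAGC, found at positions 72–80 on the template; the primer anneals here to the top strand with its 3' end pointing upstream.
Product length = (reverse-primer end) − (forward-primer start) + 1 = 80 − 29 + 1 = 52 bp.

52 bp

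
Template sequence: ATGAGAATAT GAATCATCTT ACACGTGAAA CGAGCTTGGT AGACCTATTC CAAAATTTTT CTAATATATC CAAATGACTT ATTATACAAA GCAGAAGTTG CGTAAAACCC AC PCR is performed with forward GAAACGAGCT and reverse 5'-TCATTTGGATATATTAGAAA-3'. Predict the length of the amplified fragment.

51 bp

Forward primer GAAACGAGCT is found on the top strand at positions 27–36.
Taking the reverse complement of TCATTTGGATATATTAGAAA gives TTTCTAATATATCCAAATGA, found at positions 58–77 on the template; the primer anneals here to the top strand with its 3' end pointing upstream.
Amplicon spans positions 27–77: 51 bp.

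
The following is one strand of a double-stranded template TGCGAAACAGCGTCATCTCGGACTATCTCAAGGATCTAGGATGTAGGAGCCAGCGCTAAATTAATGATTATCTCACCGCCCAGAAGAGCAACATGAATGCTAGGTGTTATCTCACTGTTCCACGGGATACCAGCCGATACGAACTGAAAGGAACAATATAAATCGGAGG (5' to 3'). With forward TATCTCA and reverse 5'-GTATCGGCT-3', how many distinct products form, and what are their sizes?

Three products: 117 bp, 72 bp, 33 bp

The forward primer TATCTCA matches the top strand at positions 24–30, 69–75, 108–114.
The reverse primer's reverse complement is AGCCGATAC, matching at positions 132–140.
Each forward site pairs with the reverse site to give a product ending at position 140: sizes 117, 72, 33 bp.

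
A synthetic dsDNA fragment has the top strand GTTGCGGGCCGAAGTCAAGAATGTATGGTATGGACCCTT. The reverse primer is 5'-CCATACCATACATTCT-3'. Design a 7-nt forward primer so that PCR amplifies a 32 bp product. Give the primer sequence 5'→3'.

The reverse primer's reverse complement AGAATGTATGGTATGG matches the template at positions 18–33, so the product ends at position 33.
A 32 bp product then starts at position 33 − 32 + 1 = 2.
The forward primer is identical to the top strand there: TTGCGGG.

5'-TTGCGGG-3'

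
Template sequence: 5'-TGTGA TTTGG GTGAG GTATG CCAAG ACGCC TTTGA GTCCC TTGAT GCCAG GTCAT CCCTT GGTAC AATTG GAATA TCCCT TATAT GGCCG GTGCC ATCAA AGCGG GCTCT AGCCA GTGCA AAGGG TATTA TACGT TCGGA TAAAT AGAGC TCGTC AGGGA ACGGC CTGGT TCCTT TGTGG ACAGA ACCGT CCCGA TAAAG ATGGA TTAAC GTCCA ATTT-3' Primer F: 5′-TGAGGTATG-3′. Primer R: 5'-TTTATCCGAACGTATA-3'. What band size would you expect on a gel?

133 bp

Forward primer TGAGGTATG is found on the top strand at positions 12–20.
The reverse primer's reverse complement is TATACGTTCGGATAAA, which matches the template at positions 129–144.
The product runs from position 12 to position 144, so its length is 144 − 12 + 1 = 133 bp.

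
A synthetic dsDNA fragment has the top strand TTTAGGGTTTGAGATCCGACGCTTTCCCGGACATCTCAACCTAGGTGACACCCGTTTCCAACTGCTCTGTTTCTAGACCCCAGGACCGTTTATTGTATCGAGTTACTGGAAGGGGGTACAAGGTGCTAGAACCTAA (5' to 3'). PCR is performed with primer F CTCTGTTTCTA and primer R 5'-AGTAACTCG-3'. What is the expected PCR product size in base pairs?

Scanning the template, CTCTGTTTCTA occurs at positions 65–75; this primer anneals to the bottom strand there with its 3' end pointing downstream.
Reverse complement of the reverse primer: CGAGTTACT. This occurs on the top strand at positions 99–107.
Amplicon spans positions 65–107: 43 bp.

43 bp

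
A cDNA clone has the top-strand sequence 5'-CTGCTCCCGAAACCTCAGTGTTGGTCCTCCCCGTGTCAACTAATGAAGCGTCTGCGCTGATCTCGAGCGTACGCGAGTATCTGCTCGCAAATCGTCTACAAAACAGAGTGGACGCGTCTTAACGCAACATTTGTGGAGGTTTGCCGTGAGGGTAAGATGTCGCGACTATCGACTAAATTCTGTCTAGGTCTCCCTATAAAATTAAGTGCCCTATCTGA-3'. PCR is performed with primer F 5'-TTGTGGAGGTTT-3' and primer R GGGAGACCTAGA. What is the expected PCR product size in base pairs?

Scanning the template, TTGTGGAGGTTT occurs at positions 131–142; this primer anneals to the bottom strand there with its 3' end pointing downstream.
Reverse complement of the reverse primer: TCTAGGTCTCCC. This occurs on the top strand at positions 183–194.
Product length = (reverse-primer end) − (forward-primer start) + 1 = 194 − 131 + 1 = 64 bp.

64 bp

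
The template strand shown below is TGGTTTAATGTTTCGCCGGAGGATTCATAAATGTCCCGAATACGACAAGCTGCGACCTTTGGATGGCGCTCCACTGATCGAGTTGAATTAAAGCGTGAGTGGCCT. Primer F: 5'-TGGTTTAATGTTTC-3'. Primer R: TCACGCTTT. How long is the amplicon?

98 bp

Scanning the template, TGGTTTAATGTTTC occurs at positions 1–14; this primer anneals to the bottom strand there with its 3' end pointing downstream.
Reverse complement of the reverse primer: AAAGCGTGA. This occurs on the top strand at positions 90–98.
Amplicon spans positions 1–98: 98 bp.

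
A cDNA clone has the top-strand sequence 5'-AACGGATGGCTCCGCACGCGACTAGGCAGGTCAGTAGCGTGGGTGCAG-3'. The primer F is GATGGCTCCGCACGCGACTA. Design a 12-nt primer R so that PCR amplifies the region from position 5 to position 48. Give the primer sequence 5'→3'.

5'-CTGCACCCACGC-3'

The product's 3' end on the top strand is position 48.
The reverse primer anneals to the top strand over positions 37–48, i.e. to GCGTGGGTGCAG.
Its sequence written 5'→3' is the reverse complement: CTGCACCCACGC.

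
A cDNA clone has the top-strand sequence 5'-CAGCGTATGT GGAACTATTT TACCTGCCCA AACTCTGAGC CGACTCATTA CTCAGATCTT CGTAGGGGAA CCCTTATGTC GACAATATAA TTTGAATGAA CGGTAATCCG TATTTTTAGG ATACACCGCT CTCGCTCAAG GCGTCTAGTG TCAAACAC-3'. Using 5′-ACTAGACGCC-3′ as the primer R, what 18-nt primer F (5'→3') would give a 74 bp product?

5'-ATGTCGACAATATAATTT-3'

The reverse primer's reverse complement GGCGTCTAGT matches the template at positions 140–149, so the product ends at position 149.
A 74 bp product then starts at position 149 − 74 + 1 = 76.
The forward primer is identical to the top strand there: ATGTCGACAATATAATTT.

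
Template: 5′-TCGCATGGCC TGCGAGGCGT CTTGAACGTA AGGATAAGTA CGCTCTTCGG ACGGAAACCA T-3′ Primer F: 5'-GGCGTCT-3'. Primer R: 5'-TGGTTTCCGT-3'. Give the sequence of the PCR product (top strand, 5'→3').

Scanning the template, GGCGTCT occurs at positions 16–22; this primer anneals to the bottom strand there with its 3' end pointing downstream.
Taking the reverse complement of TGGTTTCCGT gives ACGGAAACCA, found at positions 51–60 on the template; the primer anneals here to the top strand with its 3' end pointing upstream.
The product is the template from position 16 through 60 (45 bp).

5'-GGCGTCTTGAACGTAAGGATAAGTACGCTCTTCGGACGGAAACCA-3'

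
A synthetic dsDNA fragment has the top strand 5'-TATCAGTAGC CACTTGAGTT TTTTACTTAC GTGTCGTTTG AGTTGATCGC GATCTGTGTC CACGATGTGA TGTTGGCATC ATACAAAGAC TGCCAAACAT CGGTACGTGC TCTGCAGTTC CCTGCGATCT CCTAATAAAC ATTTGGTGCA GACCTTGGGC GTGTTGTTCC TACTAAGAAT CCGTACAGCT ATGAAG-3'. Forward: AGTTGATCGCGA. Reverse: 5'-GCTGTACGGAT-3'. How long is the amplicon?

Scanning the template, AGTTGATCGCGA occurs at positions 41–52; this primer anneals to the bottom strand there with its 3' end pointing downstream.
Taking the reverse complement of GCTGTACGGAT gives ATCCGTACAGC, found at positions 179–189 on the template; the primer anneals here to the top strand with its 3' end pointing upstream.
Product length = (reverse-primer end) − (forward-primer start) + 1 = 189 − 41 + 1 = 149 bp.

149 bp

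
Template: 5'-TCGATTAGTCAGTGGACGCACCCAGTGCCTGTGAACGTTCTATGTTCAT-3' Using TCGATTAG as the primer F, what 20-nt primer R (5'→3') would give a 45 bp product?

5'-ACATAGAACGTTCACAGGCA-3'

The forward primer binds at positions 1–8, so a 45 bp product ends at position 1 + 45 − 1 = 45.
The reverse primer anneals to the top strand over positions 26–45, i.e. to TGCCTGTGAACGTTCTATGT.
Its sequence written 5'→3' is the reverse complement: ACATAGAACGTTCACAGGCA.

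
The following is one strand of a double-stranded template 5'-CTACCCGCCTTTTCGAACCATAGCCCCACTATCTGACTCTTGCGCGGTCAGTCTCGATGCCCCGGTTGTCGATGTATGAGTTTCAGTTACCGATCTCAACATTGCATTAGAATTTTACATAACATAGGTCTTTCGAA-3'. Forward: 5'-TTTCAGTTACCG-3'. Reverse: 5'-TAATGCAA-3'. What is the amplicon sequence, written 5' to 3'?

5'-TTTCAGTTACCGATCTCAACATTGCATTA-3'

Scanning the template, TTTCAGTTACCG occurs at positions 81–92; this primer anneals to the bottom strand there with its 3' end pointing downstream.
The reverse primer's reverse complement is TTGCATTA, which matches the template at positions 102–109.
The product is the template from position 81 through 109 (29 bp).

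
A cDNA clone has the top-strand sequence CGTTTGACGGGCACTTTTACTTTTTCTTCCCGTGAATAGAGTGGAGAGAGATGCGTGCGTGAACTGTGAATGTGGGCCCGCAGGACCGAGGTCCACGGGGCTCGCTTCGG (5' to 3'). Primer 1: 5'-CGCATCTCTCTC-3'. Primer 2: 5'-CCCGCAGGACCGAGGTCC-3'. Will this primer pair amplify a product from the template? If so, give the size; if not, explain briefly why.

No product — the primers' 3' ends point away from each other.

Primer 1 (CGCATCTCTCTC) has reverse complement GAGAGAGATGCG, which matches the top strand at positions 44–55; primer 1 anneals to the top strand there with its 3' end pointing upstream toward position 44.
Primer 2 (CCCGCAGGACCGAGGTCC) matches the top strand directly at positions 77–94; it anneals to the bottom strand with its 3' end pointing downstream toward position 94.
The 3' ends diverge (primer 1 extends toward position 1, primer 2 toward position 110), so the primers never converge on a shared product.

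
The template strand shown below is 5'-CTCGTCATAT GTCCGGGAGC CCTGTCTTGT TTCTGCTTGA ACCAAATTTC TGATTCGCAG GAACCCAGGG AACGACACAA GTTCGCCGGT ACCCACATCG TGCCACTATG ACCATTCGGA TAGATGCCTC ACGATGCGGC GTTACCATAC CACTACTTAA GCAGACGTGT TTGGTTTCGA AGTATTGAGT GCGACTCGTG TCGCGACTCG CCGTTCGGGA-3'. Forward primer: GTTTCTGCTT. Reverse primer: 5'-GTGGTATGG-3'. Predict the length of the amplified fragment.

The forward primer matches the template at positions 29–38.
The reverse primer's reverse complement is CCATACCAC, which matches the template at positions 145–153.
Amplicon spans positions 29–153: 125 bp.

125 bp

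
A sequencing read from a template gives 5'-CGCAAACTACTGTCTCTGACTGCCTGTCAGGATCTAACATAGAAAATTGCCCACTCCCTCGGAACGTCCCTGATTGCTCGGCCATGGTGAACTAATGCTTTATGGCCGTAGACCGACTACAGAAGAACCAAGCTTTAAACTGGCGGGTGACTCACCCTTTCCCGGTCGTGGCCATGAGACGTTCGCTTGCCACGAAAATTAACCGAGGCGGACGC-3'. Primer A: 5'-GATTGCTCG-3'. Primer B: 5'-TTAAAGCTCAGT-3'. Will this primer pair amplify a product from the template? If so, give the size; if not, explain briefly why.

Primer B (TTAAAGCTCAGT) does not match the top strand, and its reverse complement ACTGAGCTTTAA does not match either.
With no annealing site for primer B, no amplification occurs.

No product — primer B has no binding site in the template.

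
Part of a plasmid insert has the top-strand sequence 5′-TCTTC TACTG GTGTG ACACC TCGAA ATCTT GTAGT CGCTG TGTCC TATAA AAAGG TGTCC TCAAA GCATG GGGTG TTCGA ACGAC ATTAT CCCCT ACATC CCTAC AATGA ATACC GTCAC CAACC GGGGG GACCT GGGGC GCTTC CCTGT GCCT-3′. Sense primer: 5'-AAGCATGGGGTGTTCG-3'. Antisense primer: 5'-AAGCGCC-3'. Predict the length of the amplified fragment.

81 bp

The forward primer matches the template at positions 64–79.
Taking the reverse complement of AAGCGCC gives GGCGCTT, found at positions 138–144 on the template; the primer anneals here to the top strand with its 3' end pointing upstream.
Product length = (reverse-primer end) − (forward-primer start) + 1 = 144 − 64 + 1 = 81 bp.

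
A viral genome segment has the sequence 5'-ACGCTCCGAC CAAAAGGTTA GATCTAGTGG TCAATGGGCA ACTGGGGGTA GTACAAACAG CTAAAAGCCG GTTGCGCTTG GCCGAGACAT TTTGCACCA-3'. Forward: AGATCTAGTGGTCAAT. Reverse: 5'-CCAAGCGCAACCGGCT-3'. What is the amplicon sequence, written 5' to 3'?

5'-AGATCTAGTGGTCAATGGGCAACTGGGGGTAGTACAAACAGCTAAAAGCCGGTTGCGCTTGG-3'

The forward primer matches the template at positions 20–35.
Taking the reverse complement of CCAAGCGCAACCGGCT gives AGCCGGTTGCGCTTGG, found at positions 66–81 on the template; the primer anneals here to the top strand with its 3' end pointing upstream.
The product is the template from position 20 through 81 (62 bp).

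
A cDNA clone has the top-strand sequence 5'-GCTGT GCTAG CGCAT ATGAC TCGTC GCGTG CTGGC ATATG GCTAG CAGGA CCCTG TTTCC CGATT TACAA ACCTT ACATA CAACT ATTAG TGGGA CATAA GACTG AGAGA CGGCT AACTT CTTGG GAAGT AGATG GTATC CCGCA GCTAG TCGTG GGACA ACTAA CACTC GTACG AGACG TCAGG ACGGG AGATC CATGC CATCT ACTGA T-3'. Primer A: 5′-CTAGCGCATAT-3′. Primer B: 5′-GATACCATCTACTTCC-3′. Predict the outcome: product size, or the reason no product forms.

Primer A (CTAGCGCATAT) matches the top strand at positions 7–17; it acts as a forward primer.
Primer B's reverse complement is GGAAGTAGATGGTATC, matching the top strand at positions 125–140; it acts as a reverse primer.
The 3' ends face each other across positions 7–140, giving a 134 bp product.

Yes — a 134 bp product.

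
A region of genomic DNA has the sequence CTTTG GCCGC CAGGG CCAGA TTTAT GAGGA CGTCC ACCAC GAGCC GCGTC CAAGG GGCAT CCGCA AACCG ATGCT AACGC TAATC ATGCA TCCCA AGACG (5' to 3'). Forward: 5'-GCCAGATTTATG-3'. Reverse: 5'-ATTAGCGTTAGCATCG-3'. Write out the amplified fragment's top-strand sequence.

5'-GCCAGATTTATGAGGACGTCCACCACGAGCCGCGTCCAAGGGGCATCCGCAAACCGATGCTAACGCTAAT-3'

Forward primer GCCAGATTTATG is found on the top strand at positions 15–26.
Reverse complement of the reverse primer: CGATGCTAACGCTAAT. This occurs on the top strand at positions 69–84.
The product is the template from position 15 through 84 (70 bp).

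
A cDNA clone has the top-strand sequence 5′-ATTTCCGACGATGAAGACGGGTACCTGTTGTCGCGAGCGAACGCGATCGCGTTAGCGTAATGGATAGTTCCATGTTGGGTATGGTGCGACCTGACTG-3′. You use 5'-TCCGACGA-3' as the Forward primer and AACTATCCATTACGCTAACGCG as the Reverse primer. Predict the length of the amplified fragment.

Scanning the template, TCCGACGA occurs at positions 4–11; this primer anneals to the bottom strand there with its 3' end pointing downstream.
Reverse complement of the reverse primer: CGCGTTAGCGTAATGGATAGTT. This occurs on the top strand at positions 48–69.
Amplicon spans positions 4–69: 66 bp.

66 bp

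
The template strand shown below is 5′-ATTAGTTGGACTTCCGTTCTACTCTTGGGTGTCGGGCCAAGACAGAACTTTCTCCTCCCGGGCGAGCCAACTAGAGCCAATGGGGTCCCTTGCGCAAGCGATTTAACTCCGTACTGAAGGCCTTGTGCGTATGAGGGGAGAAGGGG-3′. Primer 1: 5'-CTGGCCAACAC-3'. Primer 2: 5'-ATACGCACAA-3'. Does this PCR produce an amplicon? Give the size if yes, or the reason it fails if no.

Primer 1 (CTGGCCAACAC) does not match the top strand, and its reverse complement GTGTTGGCCAG does not match either.
With no annealing site for primer 1, no amplification occurs.

No product — primer 1 has no binding site in the template.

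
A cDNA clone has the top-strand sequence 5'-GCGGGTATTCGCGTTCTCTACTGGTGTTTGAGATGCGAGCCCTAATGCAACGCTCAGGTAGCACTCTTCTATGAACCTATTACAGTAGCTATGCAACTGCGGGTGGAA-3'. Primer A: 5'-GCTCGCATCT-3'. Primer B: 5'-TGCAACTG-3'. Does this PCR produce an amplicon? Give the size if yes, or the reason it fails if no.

Primer A (GCTCGCATCT) has reverse complement AGATGCGAGC, which matches the top strand at positions 31–40; primer A anneals to the top strand there with its 3' end pointing upstream toward position 31.
Primer B (TGCAACTG) matches the top strand directly at positions 92–99; it anneals to the bottom strand with its 3' end pointing downstream toward position 99.
The 3' ends diverge (primer A extends toward position 1, primer B toward position 108), so the primers never converge on a shared product.

No product — the primers' 3' ends point away from each other.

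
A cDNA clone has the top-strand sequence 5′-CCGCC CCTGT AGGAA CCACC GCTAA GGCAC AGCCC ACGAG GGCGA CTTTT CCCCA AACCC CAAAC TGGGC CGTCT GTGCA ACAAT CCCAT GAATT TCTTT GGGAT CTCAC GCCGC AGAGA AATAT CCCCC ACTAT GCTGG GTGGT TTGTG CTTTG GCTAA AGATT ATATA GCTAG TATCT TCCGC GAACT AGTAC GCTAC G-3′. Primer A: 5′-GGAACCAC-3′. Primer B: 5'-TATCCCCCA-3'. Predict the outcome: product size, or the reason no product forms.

No product — both primers anneal to the same strand and extend in the same direction.

Primer A (GGAACCAC) matches the top strand at positions 12–19 (3' end points downstream).
Primer B (TATCCCCCA) also matches the top strand directly, at positions 123–131 — its reverse complement TGGGGGATA is not present.
Both primers anneal to the bottom strand with 3' ends pointing the same way, so neither can prime synthesis back toward the other.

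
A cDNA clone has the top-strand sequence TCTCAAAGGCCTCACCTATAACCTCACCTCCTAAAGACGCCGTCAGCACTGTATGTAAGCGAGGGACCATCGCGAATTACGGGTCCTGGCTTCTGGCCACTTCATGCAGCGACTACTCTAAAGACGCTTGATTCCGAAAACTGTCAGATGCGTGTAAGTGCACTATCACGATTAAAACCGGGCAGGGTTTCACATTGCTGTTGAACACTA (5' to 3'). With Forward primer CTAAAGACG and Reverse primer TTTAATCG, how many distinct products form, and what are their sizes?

The forward primer CTAAAGACG matches the top strand at positions 31–39, 118–126.
The reverse primer's reverse complement is CGATTAAA, matching at positions 169–176.
Each forward site pairs with the reverse site to give a product ending at position 176: sizes 146, 59 bp.

Two products: 146 bp, 59 bp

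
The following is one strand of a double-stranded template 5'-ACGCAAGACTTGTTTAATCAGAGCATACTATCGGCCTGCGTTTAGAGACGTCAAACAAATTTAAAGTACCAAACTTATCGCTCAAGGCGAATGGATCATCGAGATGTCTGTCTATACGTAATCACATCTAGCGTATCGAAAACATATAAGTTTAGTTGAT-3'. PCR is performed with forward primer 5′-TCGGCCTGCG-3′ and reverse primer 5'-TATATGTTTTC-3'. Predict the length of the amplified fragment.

118 bp

The forward primer matches the template at positions 31–40.
Reverse complement of the reverse primer: GAAAACATATA. This occurs on the top strand at positions 138–148.
Product length = (reverse-primer end) − (forward-primer start) + 1 = 148 − 31 + 1 = 118 bp.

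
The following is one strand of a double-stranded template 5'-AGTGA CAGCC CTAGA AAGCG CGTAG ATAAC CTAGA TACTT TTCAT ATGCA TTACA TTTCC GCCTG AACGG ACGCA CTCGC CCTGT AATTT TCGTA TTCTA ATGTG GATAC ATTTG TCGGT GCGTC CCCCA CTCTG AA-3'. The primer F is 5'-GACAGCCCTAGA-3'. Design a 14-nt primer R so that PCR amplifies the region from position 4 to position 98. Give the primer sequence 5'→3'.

5'-GAATACGAAAATTA-3'

The product's 3' end on the top strand is position 98.
The reverse primer anneals to the top strand over positions 85–98, i.e. to TAATTTTCGTATTC.
Its sequence written 5'→3' is the reverse complement: GAATACGAAAATTA.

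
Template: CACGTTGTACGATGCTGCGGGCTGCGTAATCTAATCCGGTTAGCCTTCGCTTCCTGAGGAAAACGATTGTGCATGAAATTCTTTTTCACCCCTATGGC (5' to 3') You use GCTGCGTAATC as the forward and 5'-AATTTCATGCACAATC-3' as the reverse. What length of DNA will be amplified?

60 bp

Scanning the template, GCTGCGTAATC occurs at positions 21–31; this primer anneals to the bottom strand there with its 3' end pointing downstream.
Taking the reverse complement of AATTTCATGCACAATC gives GATTGTGCATGAAATT, found at positions 65–80 on the template; the primer anneals here to the top strand with its 3' end pointing upstream.
Product length = (reverse-primer end) − (forward-primer start) + 1 = 80 − 21 + 1 = 60 bp.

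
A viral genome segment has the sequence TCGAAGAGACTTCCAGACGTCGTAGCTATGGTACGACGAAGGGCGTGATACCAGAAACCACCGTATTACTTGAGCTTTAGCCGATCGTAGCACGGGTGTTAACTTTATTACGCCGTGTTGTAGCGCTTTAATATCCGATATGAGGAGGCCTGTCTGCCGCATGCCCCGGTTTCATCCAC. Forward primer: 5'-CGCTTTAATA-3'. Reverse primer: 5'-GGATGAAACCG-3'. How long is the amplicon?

54 bp

The forward primer matches the template at positions 124–133.
Taking the reverse complement of GGATGAAACCG gives CGGTTTCATCC, found at positions 167–177 on the template; the primer anneals here to the top strand with its 3' end pointing upstream.
The product runs from position 124 to position 177, so its length is 177 − 124 + 1 = 54 bp.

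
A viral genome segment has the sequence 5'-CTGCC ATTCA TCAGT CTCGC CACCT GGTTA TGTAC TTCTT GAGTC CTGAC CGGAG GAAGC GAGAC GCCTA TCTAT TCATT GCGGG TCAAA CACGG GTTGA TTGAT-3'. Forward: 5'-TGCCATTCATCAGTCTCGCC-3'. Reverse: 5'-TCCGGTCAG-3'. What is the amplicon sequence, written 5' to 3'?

The forward primer matches the template at positions 2–21.
Reverse complement of the reverse primer: CTGACCGGA. This occurs on the top strand at positions 46–54.
The product is the template from position 2 through 54 (53 bp).

5'-TGCCATTCATCAGTCTCGCCACCTGGTTATGTACTTCTTGAGTCCTGACCGGA-3'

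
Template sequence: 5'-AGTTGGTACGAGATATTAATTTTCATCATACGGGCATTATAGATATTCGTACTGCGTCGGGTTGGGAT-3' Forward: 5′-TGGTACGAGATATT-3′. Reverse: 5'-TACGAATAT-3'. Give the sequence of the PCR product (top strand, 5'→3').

The forward primer matches the template at positions 4–17.
Taking the reverse complement of TACGAATAT gives ATATTCGTA, found at positions 43–51 on the template; the primer anneals here to the top strand with its 3' end pointing upstream.
The product is the template from position 4 through 51 (48 bp).

5'-TGGTACGAGATATTAATTTTCATCATACGGGCATTATAGATATTCGTA-3'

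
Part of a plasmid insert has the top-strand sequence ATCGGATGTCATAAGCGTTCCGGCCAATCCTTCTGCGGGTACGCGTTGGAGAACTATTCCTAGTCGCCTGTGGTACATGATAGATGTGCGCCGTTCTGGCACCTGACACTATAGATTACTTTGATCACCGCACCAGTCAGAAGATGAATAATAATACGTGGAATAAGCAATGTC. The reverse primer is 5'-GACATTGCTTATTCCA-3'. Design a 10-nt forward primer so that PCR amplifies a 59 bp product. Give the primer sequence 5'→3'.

5'-TTACTTTGAT-3'

The reverse primer's reverse complement TGGAATAAGCAATGTC matches the template at positions 159–174, so the product ends at position 174.
A 59 bp product then starts at position 174 − 59 + 1 = 116.
The forward primer is identical to the top strand there: TTACTTTGAT.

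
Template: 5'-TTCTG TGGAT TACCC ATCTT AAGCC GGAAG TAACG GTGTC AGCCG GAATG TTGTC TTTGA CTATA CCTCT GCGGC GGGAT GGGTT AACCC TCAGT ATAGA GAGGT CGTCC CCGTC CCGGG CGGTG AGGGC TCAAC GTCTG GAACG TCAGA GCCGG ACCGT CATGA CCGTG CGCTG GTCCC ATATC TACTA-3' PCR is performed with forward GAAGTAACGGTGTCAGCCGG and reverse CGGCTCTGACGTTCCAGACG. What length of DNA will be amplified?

The forward primer matches the template at positions 27–46.
Taking the reverse complement of CGGCTCTGACGTTCCAGACG gives CGTCTGGAACGTCAGAGCCG, found at positions 135–154 on the template; the primer anneals here to the top strand with its 3' end pointing upstream.
The product runs from position 27 to position 154, so its length is 154 − 27 + 1 = 128 bp.

128 bp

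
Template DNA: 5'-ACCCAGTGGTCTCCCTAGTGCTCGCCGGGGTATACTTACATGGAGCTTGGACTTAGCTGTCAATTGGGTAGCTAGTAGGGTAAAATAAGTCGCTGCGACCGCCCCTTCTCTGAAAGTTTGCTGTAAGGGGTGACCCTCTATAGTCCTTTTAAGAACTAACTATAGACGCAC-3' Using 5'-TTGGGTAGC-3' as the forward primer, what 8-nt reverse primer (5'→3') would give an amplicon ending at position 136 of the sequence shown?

The forward primer binds at positions 64–72; the product's 3' end on the top strand is position 136.
The reverse primer anneals to the top strand over positions 129–136, i.e. to GGTGACCC.
Its sequence written 5'→3' is the reverse complement: GGGTCACC.

5'-GGGTCACC-3'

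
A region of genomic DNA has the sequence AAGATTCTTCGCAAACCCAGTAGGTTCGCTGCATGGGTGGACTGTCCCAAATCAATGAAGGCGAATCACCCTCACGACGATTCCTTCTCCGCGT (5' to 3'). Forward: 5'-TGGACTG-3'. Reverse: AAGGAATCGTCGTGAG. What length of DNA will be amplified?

49 bp

Scanning the template, TGGACTG occurs at positions 38–44; this primer anneals to the bottom strand there with its 3' end pointing downstream.
Taking the reverse complement of AAGGAATCGTCGTGAG gives CTCACGACGATTCCTT, found at positions 71–86 on the template; the primer anneals here to the top strand with its 3' end pointing upstream.
Product length = (reverse-primer end) − (forward-primer start) + 1 = 86 − 38 + 1 = 49 bp.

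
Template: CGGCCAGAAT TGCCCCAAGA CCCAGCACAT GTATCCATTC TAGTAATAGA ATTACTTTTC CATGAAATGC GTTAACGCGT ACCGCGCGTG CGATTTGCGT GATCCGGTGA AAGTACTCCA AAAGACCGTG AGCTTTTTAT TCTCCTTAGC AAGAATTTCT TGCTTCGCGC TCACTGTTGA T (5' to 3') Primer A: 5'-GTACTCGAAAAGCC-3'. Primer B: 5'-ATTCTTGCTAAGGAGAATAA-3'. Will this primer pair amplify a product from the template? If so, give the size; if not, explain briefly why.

Primer A (GTACTCGAAAAGCC) does not match the top strand, and its reverse complement GGCTTTTCGAGTAC does not match either.
With no annealing site for primer A, no amplification occurs.

No product — primer A has no binding site in the template.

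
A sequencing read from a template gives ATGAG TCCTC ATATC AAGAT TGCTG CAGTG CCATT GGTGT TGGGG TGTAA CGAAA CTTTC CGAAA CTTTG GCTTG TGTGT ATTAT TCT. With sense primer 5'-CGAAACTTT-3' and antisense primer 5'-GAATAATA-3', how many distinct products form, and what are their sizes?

Two products: 37 bp, 27 bp

The forward primer CGAAACTTT matches the top strand at positions 51–59, 61–69.
The reverse primer's reverse complement is TATTATTC, matching at positions 80–87.
Each forward site pairs with the reverse site to give a product ending at position 87: sizes 37, 27 bp.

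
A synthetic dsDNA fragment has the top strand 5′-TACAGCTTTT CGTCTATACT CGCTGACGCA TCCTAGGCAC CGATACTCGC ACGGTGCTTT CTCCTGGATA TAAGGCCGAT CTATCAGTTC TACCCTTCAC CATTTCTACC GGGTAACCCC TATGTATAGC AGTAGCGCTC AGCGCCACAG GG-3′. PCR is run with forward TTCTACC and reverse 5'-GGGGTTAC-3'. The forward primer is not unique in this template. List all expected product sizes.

The forward primer TTCTACC matches the top strand at positions 88–94, 104–110.
The reverse primer's reverse complement is GTAACCCC, matching at positions 113–120.
Each forward site pairs with the reverse site to give a product ending at position 120: sizes 33, 17 bp.

33 bp, 17 bp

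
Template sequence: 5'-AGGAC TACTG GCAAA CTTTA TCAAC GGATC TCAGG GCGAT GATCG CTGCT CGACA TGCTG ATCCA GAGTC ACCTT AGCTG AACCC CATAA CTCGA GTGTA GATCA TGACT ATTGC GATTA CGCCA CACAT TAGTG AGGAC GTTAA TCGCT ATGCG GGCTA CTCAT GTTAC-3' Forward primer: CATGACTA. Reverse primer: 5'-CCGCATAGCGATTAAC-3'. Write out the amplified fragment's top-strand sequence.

5'-CATGACTATTGCGATTACGCCACACATTAGTGAGGACGTTAATCGCTATGCGG-3'

Scanning the template, CATGACTA occurs at positions 104–111; this primer anneals to the bottom strand there with its 3' end pointing downstream.
The reverse primer's reverse complement is GTTAATCGCTATGCGG, which matches the template at positions 141–156.
The product is the template from position 104 through 156 (53 bp).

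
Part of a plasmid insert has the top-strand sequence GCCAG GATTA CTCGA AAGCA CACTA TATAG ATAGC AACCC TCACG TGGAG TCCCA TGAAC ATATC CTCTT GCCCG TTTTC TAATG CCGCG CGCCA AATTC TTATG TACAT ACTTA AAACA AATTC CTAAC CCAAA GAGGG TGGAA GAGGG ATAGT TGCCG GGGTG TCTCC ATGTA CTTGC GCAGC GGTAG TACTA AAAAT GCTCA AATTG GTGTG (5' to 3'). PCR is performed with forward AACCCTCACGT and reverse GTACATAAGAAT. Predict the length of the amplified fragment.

The forward primer matches the template at positions 36–46.
The reverse primer's reverse complement is ATTCTTATGTAC, which matches the template at positions 97–108.
The product runs from position 36 to position 108, so its length is 108 − 36 + 1 = 73 bp.

73 bp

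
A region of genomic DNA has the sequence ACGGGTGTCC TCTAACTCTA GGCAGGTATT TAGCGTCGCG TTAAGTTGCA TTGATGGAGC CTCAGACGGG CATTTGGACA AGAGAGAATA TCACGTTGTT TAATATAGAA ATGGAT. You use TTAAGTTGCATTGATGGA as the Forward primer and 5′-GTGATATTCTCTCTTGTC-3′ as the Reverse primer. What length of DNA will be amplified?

54 bp

Scanning the template, TTAAGTTGCATTGATGGA occurs at positions 41–58; this primer anneals to the bottom strand there with its 3' end pointing downstream.
The reverse primer's reverse complement is GACAAGAGAGAATATCAC, which matches the template at positions 77–94.
Product length = (reverse-primer end) − (forward-primer start) + 1 = 94 − 41 + 1 = 54 bp.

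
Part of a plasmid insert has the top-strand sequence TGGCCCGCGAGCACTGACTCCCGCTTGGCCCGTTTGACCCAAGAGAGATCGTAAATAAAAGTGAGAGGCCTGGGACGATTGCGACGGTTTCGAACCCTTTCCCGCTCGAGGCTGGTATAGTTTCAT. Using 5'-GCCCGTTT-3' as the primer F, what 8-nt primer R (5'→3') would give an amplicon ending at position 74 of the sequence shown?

The forward primer binds at positions 28–35; the product's 3' end on the top strand is position 74.
The reverse primer anneals to the top strand over positions 67–74, i.e. to GGCCTGGG.
Its sequence written 5'→3' is the reverse complement: CCCAGGCC.

5'-CCCAGGCC-3'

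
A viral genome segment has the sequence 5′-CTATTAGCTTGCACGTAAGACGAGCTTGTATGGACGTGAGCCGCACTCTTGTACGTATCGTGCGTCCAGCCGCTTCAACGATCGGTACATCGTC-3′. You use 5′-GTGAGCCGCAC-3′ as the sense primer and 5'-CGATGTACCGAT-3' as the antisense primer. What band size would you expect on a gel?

57 bp

Forward primer GTGAGCCGCAC is found on the top strand at positions 36–46.
The reverse primer's reverse complement is ATCGGTACATCG, which matches the template at positions 81–92.
Amplicon spans positions 36–92: 57 bp.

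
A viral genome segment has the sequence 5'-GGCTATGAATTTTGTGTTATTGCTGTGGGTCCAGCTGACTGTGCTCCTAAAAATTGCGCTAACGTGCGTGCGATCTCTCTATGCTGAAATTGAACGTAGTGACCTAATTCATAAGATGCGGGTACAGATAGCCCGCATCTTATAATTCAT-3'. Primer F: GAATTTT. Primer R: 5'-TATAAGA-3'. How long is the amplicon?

138 bp

The forward primer matches the template at positions 7–13.
Reverse complement of the reverse primer: TCTTATA. This occurs on the top strand at positions 138–144.
Amplicon spans positions 7–144: 138 bp.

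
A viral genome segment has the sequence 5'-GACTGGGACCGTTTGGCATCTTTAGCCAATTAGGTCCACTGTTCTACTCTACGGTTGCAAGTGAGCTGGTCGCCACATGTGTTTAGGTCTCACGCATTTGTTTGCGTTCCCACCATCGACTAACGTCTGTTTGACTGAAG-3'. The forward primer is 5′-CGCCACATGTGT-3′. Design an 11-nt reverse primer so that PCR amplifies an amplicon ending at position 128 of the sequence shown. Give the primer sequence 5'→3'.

The forward primer binds at positions 71–82; the product's 3' end on the top strand is position 128.
The reverse primer anneals to the top strand over positions 118–128, i.e. to GACTAACGTCT.
Its sequence written 5'→3' is the reverse complement: AGACGTTAGTC.

5'-AGACGTTAGTC-3'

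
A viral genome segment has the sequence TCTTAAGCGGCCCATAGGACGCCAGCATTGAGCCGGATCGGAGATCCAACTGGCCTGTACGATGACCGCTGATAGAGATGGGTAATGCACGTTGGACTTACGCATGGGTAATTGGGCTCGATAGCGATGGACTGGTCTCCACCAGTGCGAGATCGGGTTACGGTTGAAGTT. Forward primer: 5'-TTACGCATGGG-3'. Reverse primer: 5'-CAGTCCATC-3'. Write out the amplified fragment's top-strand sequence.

5'-TTACGCATGGGTAATTGGGCTCGATAGCGATGGACTG-3'

The forward primer matches the template at positions 98–108.
Taking the reverse complement of CAGTCCATC gives GATGGACTG, found at positions 126–134 on the template; the primer anneals here to the top strand with its 3' end pointing upstream.
The product is the template from position 98 through 134 (37 bp).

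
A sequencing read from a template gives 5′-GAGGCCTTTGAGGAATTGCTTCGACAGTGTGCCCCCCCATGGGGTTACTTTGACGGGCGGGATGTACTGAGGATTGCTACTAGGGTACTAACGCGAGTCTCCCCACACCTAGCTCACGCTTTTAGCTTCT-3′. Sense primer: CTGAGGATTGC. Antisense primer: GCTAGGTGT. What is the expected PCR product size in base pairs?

The forward primer matches the template at positions 67–77.
Taking the reverse complement of GCTAGGTGT gives ACACCTAGC, found at positions 105–113 on the template; the primer anneals here to the top strand with its 3' end pointing upstream.
Product length = (reverse-primer end) − (forward-primer start) + 1 = 113 − 67 + 1 = 47 bp.

47 bp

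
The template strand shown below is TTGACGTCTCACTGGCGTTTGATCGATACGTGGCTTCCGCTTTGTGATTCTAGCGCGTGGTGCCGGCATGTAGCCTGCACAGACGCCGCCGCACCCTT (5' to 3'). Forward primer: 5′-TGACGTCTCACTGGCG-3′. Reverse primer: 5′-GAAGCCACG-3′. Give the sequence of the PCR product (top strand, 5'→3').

The forward primer matches the template at positions 2–17.
The reverse primer's reverse complement is CGTGGCTTC, which matches the template at positions 29–37.
The product is the template from position 2 through 37 (36 bp).

5'-TGACGTCTCACTGGCGTTTGATCGATACGTGGCTTC-3'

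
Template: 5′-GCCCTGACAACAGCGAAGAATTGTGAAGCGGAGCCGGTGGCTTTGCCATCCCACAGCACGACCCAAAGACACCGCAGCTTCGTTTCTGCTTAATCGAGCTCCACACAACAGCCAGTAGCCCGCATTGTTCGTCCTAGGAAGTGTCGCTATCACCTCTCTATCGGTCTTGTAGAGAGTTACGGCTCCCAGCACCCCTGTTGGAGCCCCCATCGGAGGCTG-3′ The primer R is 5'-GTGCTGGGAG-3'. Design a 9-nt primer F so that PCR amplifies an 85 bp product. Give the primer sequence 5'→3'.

5'-ACAGCCAGT-3'

The reverse primer's reverse complement CTCCCAGCAC matches the template at positions 183–192, so the product ends at position 192.
An 85 bp product then starts at position 192 − 85 + 1 = 108.
The forward primer is identical to the top strand there: ACAGCCAGT.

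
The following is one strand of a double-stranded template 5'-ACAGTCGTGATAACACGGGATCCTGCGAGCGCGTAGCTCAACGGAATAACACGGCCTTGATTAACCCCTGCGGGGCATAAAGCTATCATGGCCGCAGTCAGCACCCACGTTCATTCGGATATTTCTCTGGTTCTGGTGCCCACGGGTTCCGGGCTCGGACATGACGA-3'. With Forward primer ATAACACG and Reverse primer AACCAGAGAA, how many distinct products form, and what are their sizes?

The forward primer ATAACACG matches the top strand at positions 10–17, 46–53.
The reverse primer's reverse complement is TTCTCTGGTT, matching at positions 123–132.
Each forward site pairs with the reverse site to give a product ending at position 132: sizes 123, 87 bp.

Two products: 123 bp, 87 bp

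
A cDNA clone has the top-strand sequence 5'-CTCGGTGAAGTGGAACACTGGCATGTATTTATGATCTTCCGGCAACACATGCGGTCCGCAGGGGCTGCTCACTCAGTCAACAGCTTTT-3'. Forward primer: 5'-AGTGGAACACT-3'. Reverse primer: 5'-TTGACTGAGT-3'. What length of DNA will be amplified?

Forward primer AGTGGAACACT is found on the top strand at positions 9–19.
The reverse primer's reverse complement is ACTCAGTCAA, which matches the template at positions 71–80.
Amplicon spans positions 9–80: 72 bp.

72 bp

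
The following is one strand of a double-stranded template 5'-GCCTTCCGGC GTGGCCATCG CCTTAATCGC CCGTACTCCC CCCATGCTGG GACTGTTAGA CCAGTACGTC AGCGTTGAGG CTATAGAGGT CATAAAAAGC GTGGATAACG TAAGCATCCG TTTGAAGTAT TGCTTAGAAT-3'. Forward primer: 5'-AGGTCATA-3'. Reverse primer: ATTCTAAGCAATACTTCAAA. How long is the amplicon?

Forward primer AGGTCATA is found on the top strand at positions 87–94.
Reverse complement of the reverse primer: TTTGAAGTATTGCTTAGAAT. This occurs on the top strand at positions 121–140.
Product length = (reverse-primer end) − (forward-primer start) + 1 = 140 − 87 + 1 = 54 bp.

54 bp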